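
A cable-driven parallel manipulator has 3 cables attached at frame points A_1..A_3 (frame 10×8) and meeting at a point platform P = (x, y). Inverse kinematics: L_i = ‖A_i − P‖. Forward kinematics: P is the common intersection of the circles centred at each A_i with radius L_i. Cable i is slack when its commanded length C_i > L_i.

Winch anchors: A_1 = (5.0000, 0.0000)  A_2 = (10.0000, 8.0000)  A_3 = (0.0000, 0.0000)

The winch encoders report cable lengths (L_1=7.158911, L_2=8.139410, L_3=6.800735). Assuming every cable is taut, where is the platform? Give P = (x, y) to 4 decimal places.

circle eqns → linear via eq_j − eq_1; set c_j = A_j·A_j − L_j²
c_1 = 25.0000+0.0000−51.2500 = -26.2500
-10.0000·x − 16.0000·y = c_1−c_2 = -124.0000
10.0000·x + 0.0000·y = c_1−c_3 = 20.0000
solve first two rows → x=2.0000, y=6.5000

(2.0000, 6.5000)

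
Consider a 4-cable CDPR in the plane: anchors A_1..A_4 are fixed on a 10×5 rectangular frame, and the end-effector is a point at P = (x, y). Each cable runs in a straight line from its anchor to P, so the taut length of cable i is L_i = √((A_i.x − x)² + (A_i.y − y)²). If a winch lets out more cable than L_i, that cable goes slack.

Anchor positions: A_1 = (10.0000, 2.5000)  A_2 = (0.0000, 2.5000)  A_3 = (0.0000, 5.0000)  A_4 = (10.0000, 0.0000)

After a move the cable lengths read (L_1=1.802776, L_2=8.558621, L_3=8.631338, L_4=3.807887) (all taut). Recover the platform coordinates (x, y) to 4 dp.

circle eqns → linear via eq_j − eq_1; set q_j = A_j·A_j − L_j²
q_1 = 100.0000+6.2500−3.2500 = 103.0000
20.0000·x + 0.0000·y = q_1−q_2 = 170.0000
20.0000·x − 5.0000·y = q_1−q_3 = 152.5000
0.0000·x + 5.0000·y = q_1−q_4 = 17.5000
solve first two rows → x=8.5000, y=3.5000
check cable 4: ‖A_4−P‖² = 14.5000 ≈ L_4² = 14.5000 ✓

(8.5000, 3.5000)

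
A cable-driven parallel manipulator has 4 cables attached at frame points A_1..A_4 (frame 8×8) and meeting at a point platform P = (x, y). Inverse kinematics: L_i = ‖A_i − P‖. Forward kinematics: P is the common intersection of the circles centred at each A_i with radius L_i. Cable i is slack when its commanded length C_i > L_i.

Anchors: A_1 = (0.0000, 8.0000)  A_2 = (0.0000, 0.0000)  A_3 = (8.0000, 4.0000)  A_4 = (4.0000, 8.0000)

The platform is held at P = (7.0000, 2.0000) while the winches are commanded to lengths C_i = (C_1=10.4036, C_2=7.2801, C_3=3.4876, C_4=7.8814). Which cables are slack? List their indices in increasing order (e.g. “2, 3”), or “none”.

1, 3, 4

cable 1: √((-7.0000)²+(6.0000)²)=9.2195, C_1=10.4036: slack
cable 2: √((-7.0000)²+(-2.0000)²)=7.2801, C_2=7.2801: taut
cable 3: √((1.0000)²+(2.0000)²)=2.2361, C_3=3.4876: slack
cable 4: √((-3.0000)²+(6.0000)²)=6.7082, C_4=7.8814: slack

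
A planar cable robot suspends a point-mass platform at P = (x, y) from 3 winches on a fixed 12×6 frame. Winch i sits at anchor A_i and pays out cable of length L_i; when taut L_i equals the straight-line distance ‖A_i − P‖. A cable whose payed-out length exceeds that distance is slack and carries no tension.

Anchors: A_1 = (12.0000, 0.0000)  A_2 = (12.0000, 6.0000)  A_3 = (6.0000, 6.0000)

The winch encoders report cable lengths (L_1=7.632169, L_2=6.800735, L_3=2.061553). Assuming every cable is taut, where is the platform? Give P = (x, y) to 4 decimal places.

expand ‖A_i−P‖²=L_i² and subtract eq 1 (k_i ≔ ‖A_i‖²−L_i²)
k_1 = 144.0000+0.0000−58.2500 = 85.7500
eq1−eq2 → [0.0000  -12.0000]·P = -48.0000
eq1−eq3 → [12.0000  -12.0000]·P = 18.0000
2×2 solve → P = (5.5000, 4.0000)

(5.5000, 4.0000)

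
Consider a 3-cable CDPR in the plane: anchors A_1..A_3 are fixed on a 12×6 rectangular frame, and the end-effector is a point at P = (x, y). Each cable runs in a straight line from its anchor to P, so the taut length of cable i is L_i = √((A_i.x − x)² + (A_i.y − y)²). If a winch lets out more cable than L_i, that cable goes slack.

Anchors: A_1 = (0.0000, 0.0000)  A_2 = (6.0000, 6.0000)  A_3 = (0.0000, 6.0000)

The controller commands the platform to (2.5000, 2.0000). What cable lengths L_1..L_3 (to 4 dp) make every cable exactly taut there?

(3.2016, 5.3151, 4.7170)

cable 1: Δx=-2.5000, Δy=-2.0000; L_1 = √(Δx²+Δy²) = 3.2016
cable 2: Δx=3.5000, Δy=4.0000; L_2 = √(Δx²+Δy²) = 5.3151
cable 3: Δx=-2.5000, Δy=4.0000; L_3 = √(Δx²+Δy²) = 4.7170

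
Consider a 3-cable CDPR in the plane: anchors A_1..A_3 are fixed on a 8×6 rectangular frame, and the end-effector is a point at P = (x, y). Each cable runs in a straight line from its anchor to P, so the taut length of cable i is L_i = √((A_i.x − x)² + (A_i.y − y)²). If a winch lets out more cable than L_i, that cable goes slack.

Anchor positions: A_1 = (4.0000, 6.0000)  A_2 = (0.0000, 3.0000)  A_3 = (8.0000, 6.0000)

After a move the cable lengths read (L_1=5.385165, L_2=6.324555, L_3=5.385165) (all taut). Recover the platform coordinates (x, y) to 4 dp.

(6.0000, 1.0000)

circle eqns → linear via eq_j − eq_1; set c_j = A_j·A_j − L_j²
c_1 = 16.0000+36.0000−29.0000 = 23.0000
8.0000·x + 6.0000·y = c_1−c_2 = 54.0000
-8.0000·x + 0.0000·y = c_1−c_3 = -48.0000
solve first two rows → x=6.0000, y=1.0000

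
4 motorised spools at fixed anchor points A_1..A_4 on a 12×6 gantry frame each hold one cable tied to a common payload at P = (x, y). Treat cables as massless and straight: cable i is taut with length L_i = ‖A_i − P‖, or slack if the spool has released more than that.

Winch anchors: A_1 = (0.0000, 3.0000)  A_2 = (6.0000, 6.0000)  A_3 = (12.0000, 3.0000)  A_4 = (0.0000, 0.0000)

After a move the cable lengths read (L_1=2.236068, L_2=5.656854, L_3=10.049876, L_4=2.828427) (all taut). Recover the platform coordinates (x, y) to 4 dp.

(2.0000, 2.0000)

circle eqns → linear via eq_j − eq_1; set c_j = A_j·A_j − L_j²
c_1 = 0.0000+9.0000−5.0000 = 4.0000
-12.0000·x − 6.0000·y = c_1−c_2 = -36.0000
-24.0000·x + 0.0000·y = c_1−c_3 = -48.0000
0.0000·x + 6.0000·y = c_1−c_4 = 12.0000
solve first two rows → x=2.0000, y=2.0000
check cable 4: ‖A_4−P‖² = 8.0000 ≈ L_4² = 8.0000 ✓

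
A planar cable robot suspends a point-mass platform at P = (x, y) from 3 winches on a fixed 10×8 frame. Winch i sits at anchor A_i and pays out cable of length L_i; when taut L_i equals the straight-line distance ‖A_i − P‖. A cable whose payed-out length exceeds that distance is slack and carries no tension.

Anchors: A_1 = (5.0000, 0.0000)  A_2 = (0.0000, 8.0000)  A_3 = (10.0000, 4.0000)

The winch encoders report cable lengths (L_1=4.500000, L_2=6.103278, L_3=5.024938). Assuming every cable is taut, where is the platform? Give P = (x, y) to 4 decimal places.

(5.0000, 4.5000)

expand ‖A_i−P‖²=L_i² and subtract eq 1 (c_i ≔ ‖A_i‖²−L_i²)
c_1 = 25.0000+0.0000−20.2500 = 4.7500
eq1−eq2 → [10.0000  -16.0000]·P = -22.0000
eq1−eq3 → [-10.0000  -8.0000]·P = -86.0000
2×2 solve → P = (5.0000, 4.5000)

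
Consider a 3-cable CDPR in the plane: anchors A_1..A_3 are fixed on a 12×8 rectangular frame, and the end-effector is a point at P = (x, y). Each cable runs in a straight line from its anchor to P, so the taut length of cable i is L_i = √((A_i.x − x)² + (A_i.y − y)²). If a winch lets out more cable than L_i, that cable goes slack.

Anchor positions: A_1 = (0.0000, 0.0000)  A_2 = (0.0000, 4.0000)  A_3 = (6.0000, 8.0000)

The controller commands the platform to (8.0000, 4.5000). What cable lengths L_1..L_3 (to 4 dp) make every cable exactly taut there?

L_1: Δ = A_1−P = (-8.0000, -4.5000) → ‖Δ‖ = √84.2500 = 9.1788
L_2: Δ = A_2−P = (-8.0000, -0.5000) → ‖Δ‖ = √64.2500 = 8.0156
L_3: Δ = A_3−P = (-2.0000, 3.5000) → ‖Δ‖ = √16.2500 = 4.0311

(9.1788, 8.0156, 4.0311)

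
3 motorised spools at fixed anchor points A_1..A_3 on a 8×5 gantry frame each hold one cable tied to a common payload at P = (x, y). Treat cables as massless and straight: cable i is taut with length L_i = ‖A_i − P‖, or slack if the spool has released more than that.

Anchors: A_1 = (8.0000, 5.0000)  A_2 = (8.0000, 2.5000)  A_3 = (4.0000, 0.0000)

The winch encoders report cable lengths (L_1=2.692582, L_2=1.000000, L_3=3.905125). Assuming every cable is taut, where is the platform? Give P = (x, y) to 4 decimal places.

(7.0000, 2.5000)

expand ‖A_i−P‖²=L_i² and subtract eq 1 (q_i ≔ ‖A_i‖²−L_i²)
q_1 = 64.0000+25.0000−7.2500 = 81.7500
eq1−eq2 → [0.0000  5.0000]·P = 12.5000
eq1−eq3 → [8.0000  10.0000]·P = 81.0000
2×2 solve → P = (7.0000, 2.5000)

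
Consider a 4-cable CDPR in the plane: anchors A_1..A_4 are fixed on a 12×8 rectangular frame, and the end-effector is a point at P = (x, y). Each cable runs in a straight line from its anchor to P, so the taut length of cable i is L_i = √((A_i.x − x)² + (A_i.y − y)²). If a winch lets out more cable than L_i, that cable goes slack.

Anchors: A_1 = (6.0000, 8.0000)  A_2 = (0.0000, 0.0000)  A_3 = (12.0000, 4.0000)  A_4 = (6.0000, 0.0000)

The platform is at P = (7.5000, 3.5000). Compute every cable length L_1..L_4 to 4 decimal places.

L_1 = √((6.0000−7.5000)² + (8.0000−3.5000)²) = 4.7434
L_2 = √((0.0000−7.5000)² + (0.0000−3.5000)²) = 8.2765
L_3 = √((12.0000−7.5000)² + (4.0000−3.5000)²) = 4.5277
L_4 = √((6.0000−7.5000)² + (0.0000−3.5000)²) = 3.8079

(4.7434, 8.2765, 4.5277, 3.8079)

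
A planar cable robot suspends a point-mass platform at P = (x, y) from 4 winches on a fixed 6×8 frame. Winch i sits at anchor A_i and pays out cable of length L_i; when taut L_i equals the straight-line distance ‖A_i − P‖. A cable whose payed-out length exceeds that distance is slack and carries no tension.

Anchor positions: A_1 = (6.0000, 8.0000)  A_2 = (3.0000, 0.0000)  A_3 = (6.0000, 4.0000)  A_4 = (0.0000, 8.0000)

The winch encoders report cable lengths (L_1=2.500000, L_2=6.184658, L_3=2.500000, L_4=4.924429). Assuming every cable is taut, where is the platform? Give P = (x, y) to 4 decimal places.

expand ‖A_i−P‖²=L_i² and subtract eq 1 (c_i ≔ ‖A_i‖²−L_i²)
c_1 = 36.0000+64.0000−6.2500 = 93.7500
eq1−eq2 → [6.0000  16.0000]·P = 123.0000
eq1−eq3 → [0.0000  8.0000]·P = 48.0000
eq1−eq4 → [12.0000  0.0000]·P = 54.0000
2×2 solve → P = (4.5000, 6.0000)
check cable 4: ‖A_4−P‖² = 24.2500 ≈ L_4² = 24.2500 ✓

(4.5000, 6.0000)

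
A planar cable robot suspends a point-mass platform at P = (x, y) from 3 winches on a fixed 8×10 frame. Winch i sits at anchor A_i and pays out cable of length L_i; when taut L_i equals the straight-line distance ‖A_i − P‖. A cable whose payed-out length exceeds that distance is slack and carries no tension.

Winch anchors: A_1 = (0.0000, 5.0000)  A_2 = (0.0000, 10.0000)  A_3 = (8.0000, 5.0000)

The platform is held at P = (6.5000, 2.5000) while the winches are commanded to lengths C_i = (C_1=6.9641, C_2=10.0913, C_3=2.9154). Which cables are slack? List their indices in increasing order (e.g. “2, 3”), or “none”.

2

cable 1: L_1 = ‖A_1−P‖ = 6.9642;  C_1 = 6.9641 → taut
cable 2: L_2 = ‖A_2−P‖ = 9.9247;  C_2 = 10.0913 → slack
cable 3: L_3 = ‖A_3−P‖ = 2.9155;  C_3 = 2.9154 → taut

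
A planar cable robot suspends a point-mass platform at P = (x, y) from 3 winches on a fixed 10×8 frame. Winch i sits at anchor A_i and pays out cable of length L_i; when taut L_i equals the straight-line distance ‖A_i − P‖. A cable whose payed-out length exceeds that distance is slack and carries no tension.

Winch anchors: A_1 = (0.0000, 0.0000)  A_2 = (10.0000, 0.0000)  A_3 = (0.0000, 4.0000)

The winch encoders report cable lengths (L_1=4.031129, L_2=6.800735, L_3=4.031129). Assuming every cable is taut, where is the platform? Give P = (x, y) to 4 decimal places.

(3.5000, 2.0000)

circle eqns → linear via eq_j − eq_1; set k_j = A_j·A_j − L_j²
k_1 = 0.0000+0.0000−16.2500 = -16.2500
-20.0000·x + 0.0000·y = k_1−k_2 = -70.0000
0.0000·x − 8.0000·y = k_1−k_3 = -16.0000
solve first two rows → x=3.5000, y=2.0000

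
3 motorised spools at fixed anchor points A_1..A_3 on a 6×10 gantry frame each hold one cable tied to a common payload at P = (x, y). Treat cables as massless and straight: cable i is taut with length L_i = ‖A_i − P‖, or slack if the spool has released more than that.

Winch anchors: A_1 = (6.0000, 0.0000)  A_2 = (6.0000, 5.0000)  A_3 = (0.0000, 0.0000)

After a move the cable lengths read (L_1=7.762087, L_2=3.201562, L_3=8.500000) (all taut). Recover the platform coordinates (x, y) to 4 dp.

(4.0000, 7.5000)

circle eqns → linear via eq_j − eq_1; set k_j = A_j·A_j − L_j²
k_1 = 36.0000+0.0000−60.2500 = -24.2500
0.0000·x − 10.0000·y = k_1−k_2 = -75.0000
12.0000·x + 0.0000·y = k_1−k_3 = 48.0000
solve first two rows → x=4.0000, y=7.5000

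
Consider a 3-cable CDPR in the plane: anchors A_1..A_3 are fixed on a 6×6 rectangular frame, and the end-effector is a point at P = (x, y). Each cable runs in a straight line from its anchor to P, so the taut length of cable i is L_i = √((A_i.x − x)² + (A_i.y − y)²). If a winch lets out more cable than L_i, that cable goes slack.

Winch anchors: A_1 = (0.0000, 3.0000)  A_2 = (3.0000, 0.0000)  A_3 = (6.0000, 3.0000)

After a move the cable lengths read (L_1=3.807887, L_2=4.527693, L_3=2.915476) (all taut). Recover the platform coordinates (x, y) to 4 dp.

(3.5000, 4.5000)

each cable: (A_i−P)·(A_i−P) = L_i²; let k_i = ‖A_i‖²−L_i²
k_1 = 0.0000+9.0000−14.5000 = -5.5000
row 1: -6.0000x + 6.0000y = 6.0000  (k_2=-11.5000)
row 2: -12.0000x + 0.0000y = -42.0000  (k_3=36.5000)
Cramer on rows 1–2 → x = 3.5000, y = 4.5000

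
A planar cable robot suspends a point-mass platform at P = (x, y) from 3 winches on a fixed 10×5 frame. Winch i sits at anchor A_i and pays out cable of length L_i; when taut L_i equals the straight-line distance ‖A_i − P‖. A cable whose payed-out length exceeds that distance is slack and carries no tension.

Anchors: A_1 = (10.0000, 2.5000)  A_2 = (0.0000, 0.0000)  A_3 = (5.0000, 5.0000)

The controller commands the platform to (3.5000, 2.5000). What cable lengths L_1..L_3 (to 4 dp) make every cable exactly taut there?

cable 1: Δx=6.5000, Δy=0.0000; L_1 = √(Δx²+Δy²) = 6.5000
cable 2: Δx=-3.5000, Δy=-2.5000; L_2 = √(Δx²+Δy²) = 4.3012
cable 3: Δx=1.5000, Δy=2.5000; L_3 = √(Δx²+Δy²) = 2.9155

(6.5000, 4.3012, 2.9155)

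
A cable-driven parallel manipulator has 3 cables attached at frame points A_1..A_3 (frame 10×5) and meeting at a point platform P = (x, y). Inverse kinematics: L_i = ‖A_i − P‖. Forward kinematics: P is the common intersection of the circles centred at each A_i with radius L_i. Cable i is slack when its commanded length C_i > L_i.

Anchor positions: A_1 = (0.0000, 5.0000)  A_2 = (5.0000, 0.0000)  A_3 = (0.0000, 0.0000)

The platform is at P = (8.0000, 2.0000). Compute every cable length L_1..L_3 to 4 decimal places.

L_1: Δ = A_1−P = (-8.0000, 3.0000) → ‖Δ‖ = √73.0000 = 8.5440
L_2: Δ = A_2−P = (-3.0000, -2.0000) → ‖Δ‖ = √13.0000 = 3.6056
L_3: Δ = A_3−P = (-8.0000, -2.0000) → ‖Δ‖ = √68.0000 = 8.2462

(8.5440, 3.6056, 8.2462)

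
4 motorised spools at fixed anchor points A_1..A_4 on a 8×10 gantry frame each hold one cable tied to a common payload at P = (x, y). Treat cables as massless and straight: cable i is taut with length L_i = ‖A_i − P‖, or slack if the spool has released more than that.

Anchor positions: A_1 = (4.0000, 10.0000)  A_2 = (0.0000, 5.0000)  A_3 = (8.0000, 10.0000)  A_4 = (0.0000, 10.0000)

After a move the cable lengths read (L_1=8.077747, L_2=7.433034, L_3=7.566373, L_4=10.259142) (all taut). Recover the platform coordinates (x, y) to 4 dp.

(7.0000, 2.5000)

circle eqns → linear via eq_j − eq_1; set c_j = A_j·A_j − L_j²
c_1 = 16.0000+100.0000−65.2500 = 50.7500
8.0000·x + 10.0000·y = c_1−c_2 = 81.0000
-8.0000·x + 0.0000·y = c_1−c_3 = -56.0000
8.0000·x + 0.0000·y = c_1−c_4 = 56.0000
solve first two rows → x=7.0000, y=2.5000
check cable 4: ‖A_4−P‖² = 105.2500 ≈ L_4² = 105.2500 ✓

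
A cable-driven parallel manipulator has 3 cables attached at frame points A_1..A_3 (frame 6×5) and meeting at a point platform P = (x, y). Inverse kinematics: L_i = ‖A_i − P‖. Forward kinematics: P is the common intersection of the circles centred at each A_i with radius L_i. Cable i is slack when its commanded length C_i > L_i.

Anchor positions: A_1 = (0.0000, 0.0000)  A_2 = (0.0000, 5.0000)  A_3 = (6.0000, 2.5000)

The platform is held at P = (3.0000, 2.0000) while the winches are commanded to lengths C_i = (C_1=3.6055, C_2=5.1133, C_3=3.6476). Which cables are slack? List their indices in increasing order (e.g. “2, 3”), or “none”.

cable 1: L_1 = ‖A_1−P‖ = 3.6056;  C_1 = 3.6055 → taut
cable 2: L_2 = ‖A_2−P‖ = 4.2426;  C_2 = 5.1133 → slack
cable 3: L_3 = ‖A_3−P‖ = 3.0414;  C_3 = 3.6476 → slack

2, 3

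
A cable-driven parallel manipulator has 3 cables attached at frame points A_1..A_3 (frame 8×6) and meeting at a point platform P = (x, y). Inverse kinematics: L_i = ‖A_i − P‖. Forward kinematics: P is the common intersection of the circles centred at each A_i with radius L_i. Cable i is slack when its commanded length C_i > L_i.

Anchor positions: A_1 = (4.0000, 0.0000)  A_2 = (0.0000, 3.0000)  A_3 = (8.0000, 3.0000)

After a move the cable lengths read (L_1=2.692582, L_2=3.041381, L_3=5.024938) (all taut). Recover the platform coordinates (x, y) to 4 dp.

each cable: (A_i−P)·(A_i−P) = L_i²; let k_i = ‖A_i‖²−L_i²
k_1 = 16.0000+0.0000−7.2500 = 8.7500
row 1: 8.0000x − 6.0000y = 9.0000  (k_2=-0.2500)
row 2: -8.0000x − 6.0000y = -39.0000  (k_3=47.7500)
Cramer on rows 1–2 → x = 3.0000, y = 2.5000

(3.0000, 2.5000)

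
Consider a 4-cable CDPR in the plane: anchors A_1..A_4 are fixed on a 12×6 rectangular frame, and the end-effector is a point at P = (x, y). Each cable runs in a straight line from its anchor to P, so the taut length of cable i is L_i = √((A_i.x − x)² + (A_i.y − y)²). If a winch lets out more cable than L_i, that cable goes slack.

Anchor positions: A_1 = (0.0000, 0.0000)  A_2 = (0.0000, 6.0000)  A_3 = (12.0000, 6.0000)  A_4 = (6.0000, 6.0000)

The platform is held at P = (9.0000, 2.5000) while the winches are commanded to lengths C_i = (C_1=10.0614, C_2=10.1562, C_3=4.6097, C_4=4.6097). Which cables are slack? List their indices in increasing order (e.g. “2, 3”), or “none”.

1, 2

cable 1: L_1 = ‖A_1−P‖ = 9.3408;  C_1 = 10.0614 → slack
cable 2: L_2 = ‖A_2−P‖ = 9.6566;  C_2 = 10.1562 → slack
cable 3: L_3 = ‖A_3−P‖ = 4.6098;  C_3 = 4.6097 → taut
cable 4: L_4 = ‖A_4−P‖ = 4.6098;  C_4 = 4.6097 → taut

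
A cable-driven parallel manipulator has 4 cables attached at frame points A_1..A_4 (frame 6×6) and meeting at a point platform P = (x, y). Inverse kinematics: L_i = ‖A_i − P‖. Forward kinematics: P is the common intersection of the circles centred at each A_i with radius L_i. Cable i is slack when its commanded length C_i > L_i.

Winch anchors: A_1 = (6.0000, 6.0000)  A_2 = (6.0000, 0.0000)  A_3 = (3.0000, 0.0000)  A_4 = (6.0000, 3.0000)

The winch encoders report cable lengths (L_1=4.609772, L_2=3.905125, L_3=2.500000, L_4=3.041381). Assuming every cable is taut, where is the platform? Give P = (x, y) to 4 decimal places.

circle eqns → linear via eq_j − eq_1; set k_j = A_j·A_j − L_j²
k_1 = 36.0000+36.0000−21.2500 = 50.7500
0.0000·x + 12.0000·y = k_1−k_2 = 30.0000
6.0000·x + 12.0000·y = k_1−k_3 = 48.0000
0.0000·x + 6.0000·y = k_1−k_4 = 15.0000
solve first two rows → x=3.0000, y=2.5000
check cable 4: ‖A_4−P‖² = 9.2500 ≈ L_4² = 9.2500 ✓

(3.0000, 2.5000)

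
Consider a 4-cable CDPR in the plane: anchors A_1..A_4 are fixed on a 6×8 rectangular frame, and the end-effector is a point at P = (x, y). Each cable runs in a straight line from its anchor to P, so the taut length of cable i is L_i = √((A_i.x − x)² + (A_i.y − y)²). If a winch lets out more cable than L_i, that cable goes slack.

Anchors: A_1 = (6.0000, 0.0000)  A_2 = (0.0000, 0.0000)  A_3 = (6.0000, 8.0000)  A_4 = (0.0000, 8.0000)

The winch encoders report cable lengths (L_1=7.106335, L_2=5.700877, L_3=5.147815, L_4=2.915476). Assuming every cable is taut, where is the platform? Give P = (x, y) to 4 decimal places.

(1.5000, 5.5000)

expand ‖A_i−P‖²=L_i² and subtract eq 1 (q_i ≔ ‖A_i‖²−L_i²)
q_1 = 36.0000+0.0000−50.5000 = -14.5000
eq1−eq2 → [12.0000  0.0000]·P = 18.0000
eq1−eq3 → [0.0000  -16.0000]·P = -88.0000
eq1−eq4 → [12.0000  -16.0000]·P = -70.0000
2×2 solve → P = (1.5000, 5.5000)
check cable 4: ‖A_4−P‖² = 8.5000 ≈ L_4² = 8.5000 ✓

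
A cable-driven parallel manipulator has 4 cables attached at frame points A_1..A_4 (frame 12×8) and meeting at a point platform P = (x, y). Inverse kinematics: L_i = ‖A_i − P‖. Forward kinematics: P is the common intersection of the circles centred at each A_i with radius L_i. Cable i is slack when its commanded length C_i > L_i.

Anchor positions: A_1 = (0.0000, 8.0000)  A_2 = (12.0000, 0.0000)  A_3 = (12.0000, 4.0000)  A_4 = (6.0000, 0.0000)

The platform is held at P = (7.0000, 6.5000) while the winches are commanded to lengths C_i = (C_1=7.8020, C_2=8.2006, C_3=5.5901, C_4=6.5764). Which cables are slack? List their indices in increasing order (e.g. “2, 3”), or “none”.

cable 1: √((-7.0000)²+(1.5000)²)=7.1589, C_1=7.8020: slack
cable 2: √((5.0000)²+(-6.5000)²)=8.2006, C_2=8.2006: taut
cable 3: √((5.0000)²+(-2.5000)²)=5.5902, C_3=5.5901: taut
cable 4: √((-1.0000)²+(-6.5000)²)=6.5765, C_4=6.5764: taut

1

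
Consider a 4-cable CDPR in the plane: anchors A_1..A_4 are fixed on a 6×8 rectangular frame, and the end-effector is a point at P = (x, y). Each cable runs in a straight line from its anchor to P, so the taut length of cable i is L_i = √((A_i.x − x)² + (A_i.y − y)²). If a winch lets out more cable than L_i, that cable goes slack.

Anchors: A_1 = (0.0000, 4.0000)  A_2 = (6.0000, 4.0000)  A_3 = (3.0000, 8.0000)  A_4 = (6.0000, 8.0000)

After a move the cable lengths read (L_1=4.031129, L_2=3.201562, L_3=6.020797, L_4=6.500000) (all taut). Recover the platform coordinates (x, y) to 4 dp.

(3.5000, 2.0000)

circle eqns → linear via eq_j − eq_1; set c_j = A_j·A_j − L_j²
c_1 = 0.0000+16.0000−16.2500 = -0.2500
-12.0000·x + 0.0000·y = c_1−c_2 = -42.0000
-6.0000·x − 8.0000·y = c_1−c_3 = -37.0000
-12.0000·x − 8.0000·y = c_1−c_4 = -58.0000
solve first two rows → x=3.5000, y=2.0000
check cable 4: ‖A_4−P‖² = 42.2500 ≈ L_4² = 42.2500 ✓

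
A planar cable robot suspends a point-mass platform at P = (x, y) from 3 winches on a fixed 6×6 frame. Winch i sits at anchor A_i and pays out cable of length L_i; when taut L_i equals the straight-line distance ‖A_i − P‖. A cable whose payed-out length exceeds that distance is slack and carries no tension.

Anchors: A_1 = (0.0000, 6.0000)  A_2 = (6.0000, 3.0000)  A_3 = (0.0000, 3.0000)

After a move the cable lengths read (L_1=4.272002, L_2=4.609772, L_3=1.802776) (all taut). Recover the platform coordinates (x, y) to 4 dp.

(1.5000, 2.0000)

expand ‖A_i−P‖²=L_i² and subtract eq 1 (c_i ≔ ‖A_i‖²−L_i²)
c_1 = 0.0000+36.0000−18.2500 = 17.7500
eq1−eq2 → [-12.0000  6.0000]·P = -6.0000
eq1−eq3 → [0.0000  6.0000]·P = 12.0000
2×2 solve → P = (1.5000, 2.0000)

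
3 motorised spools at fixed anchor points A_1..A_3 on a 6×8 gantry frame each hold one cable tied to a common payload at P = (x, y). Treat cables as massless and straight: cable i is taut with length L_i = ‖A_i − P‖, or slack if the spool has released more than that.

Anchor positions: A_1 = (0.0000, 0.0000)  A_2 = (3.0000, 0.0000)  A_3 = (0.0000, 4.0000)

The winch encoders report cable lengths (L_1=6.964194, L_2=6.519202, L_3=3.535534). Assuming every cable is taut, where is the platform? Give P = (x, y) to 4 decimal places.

(2.5000, 6.5000)

circle eqns → linear via eq_j − eq_1; set q_j = A_j·A_j − L_j²
q_1 = 0.0000+0.0000−48.5000 = -48.5000
-6.0000·x + 0.0000·y = q_1−q_2 = -15.0000
0.0000·x − 8.0000·y = q_1−q_3 = -52.0000
solve first two rows → x=2.5000, y=6.5000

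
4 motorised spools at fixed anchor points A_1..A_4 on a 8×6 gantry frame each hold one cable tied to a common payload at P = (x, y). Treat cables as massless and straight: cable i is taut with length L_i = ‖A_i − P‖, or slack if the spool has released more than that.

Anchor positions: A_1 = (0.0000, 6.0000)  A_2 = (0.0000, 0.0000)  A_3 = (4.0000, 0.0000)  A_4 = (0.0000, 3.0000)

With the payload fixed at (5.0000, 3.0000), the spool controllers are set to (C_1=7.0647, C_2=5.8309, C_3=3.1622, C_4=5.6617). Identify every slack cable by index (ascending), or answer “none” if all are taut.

cable 1: √((-5.0000)²+(3.0000)²)=5.8310, C_1=7.0647: slack
cable 2: √((-5.0000)²+(-3.0000)²)=5.8310, C_2=5.8309: taut
cable 3: √((-1.0000)²+(-3.0000)²)=3.1623, C_3=3.1622: taut
cable 4: √((-5.0000)²+(0.0000)²)=5.0000, C_4=5.6617: slack

1, 4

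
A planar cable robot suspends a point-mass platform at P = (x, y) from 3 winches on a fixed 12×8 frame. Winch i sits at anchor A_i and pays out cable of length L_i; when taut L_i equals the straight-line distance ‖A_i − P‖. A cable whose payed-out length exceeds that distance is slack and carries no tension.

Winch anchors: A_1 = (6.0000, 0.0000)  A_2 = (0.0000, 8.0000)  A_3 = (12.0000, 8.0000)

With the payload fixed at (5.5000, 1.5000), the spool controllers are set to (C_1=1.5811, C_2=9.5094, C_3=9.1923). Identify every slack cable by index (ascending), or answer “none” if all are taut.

cable 1: L_1 = ‖A_1−P‖ = 1.5811;  C_1 = 1.5811 → taut
cable 2: L_2 = ‖A_2−P‖ = 8.5147;  C_2 = 9.5094 → slack
cable 3: L_3 = ‖A_3−P‖ = 9.1924;  C_3 = 9.1923 → taut

2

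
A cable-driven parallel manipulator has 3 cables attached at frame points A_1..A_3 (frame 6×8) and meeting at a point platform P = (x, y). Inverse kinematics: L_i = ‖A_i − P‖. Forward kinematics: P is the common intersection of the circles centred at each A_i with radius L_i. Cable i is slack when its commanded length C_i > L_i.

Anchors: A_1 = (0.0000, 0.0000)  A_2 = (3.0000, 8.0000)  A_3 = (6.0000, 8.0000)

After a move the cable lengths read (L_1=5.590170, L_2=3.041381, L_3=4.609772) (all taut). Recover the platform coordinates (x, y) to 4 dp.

(2.5000, 5.0000)

each cable: (A_i−P)·(A_i−P) = L_i²; let q_i = ‖A_i‖²−L_i²
q_1 = 0.0000+0.0000−31.2500 = -31.2500
row 1: -6.0000x − 16.0000y = -95.0000  (q_2=63.7500)
row 2: -12.0000x − 16.0000y = -110.0000  (q_3=78.7500)
Cramer on rows 1–2 → x = 2.5000, y = 5.0000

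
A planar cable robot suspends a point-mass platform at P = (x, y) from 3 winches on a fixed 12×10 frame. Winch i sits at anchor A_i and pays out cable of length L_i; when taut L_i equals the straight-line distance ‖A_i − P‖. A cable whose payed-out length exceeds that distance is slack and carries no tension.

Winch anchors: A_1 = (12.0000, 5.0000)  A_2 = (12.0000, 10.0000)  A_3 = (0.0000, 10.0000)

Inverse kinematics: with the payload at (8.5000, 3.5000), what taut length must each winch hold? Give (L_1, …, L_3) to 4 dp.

(3.8079, 7.3824, 10.7005)

L_1 = √((12.0000−8.5000)² + (5.0000−3.5000)²) = 3.8079
L_2 = √((12.0000−8.5000)² + (10.0000−3.5000)²) = 7.3824
L_3 = √((0.0000−8.5000)² + (10.0000−3.5000)²) = 10.7005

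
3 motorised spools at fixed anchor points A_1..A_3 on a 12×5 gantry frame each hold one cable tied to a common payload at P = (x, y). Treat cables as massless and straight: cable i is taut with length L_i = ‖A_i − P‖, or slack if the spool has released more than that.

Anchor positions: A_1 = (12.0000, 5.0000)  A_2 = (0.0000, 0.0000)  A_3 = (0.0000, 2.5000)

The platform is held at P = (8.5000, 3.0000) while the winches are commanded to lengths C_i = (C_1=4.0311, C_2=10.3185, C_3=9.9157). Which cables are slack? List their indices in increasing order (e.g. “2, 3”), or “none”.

cable 1: L_1 = ‖A_1−P‖ = 4.0311;  C_1 = 4.0311 → taut
cable 2: L_2 = ‖A_2−P‖ = 9.0139;  C_2 = 10.3185 → slack
cable 3: L_3 = ‖A_3−P‖ = 8.5147;  C_3 = 9.9157 → slack

2, 3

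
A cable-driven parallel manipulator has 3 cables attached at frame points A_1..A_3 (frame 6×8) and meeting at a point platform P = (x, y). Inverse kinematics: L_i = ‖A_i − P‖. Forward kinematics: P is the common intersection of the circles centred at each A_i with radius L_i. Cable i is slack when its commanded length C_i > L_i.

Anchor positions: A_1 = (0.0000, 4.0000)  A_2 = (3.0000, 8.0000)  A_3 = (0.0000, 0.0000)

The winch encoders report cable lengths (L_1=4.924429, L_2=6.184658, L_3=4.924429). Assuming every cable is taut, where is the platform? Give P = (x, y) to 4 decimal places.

(4.5000, 2.0000)

each cable: (A_i−P)·(A_i−P) = L_i²; let c_i = ‖A_i‖²−L_i²
c_1 = 0.0000+16.0000−24.2500 = -8.2500
row 1: -6.0000x − 8.0000y = -43.0000  (c_2=34.7500)
row 2: 0.0000x + 8.0000y = 16.0000  (c_3=-24.2500)
Cramer on rows 1–2 → x = 4.5000, y = 2.0000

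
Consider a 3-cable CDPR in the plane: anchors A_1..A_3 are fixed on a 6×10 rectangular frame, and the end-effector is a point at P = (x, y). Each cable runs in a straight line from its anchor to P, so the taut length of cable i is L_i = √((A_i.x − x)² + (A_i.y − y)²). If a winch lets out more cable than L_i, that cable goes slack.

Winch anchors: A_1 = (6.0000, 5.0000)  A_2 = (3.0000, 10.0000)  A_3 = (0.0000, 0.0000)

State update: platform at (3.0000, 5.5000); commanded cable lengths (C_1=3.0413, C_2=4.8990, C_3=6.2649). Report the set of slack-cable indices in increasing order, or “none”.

2

cable 1: L_1 = ‖A_1−P‖ = 3.0414;  C_1 = 3.0413 → taut
cable 2: L_2 = ‖A_2−P‖ = 4.5000;  C_2 = 4.8990 → slack
cable 3: L_3 = ‖A_3−P‖ = 6.2650;  C_3 = 6.2649 → taut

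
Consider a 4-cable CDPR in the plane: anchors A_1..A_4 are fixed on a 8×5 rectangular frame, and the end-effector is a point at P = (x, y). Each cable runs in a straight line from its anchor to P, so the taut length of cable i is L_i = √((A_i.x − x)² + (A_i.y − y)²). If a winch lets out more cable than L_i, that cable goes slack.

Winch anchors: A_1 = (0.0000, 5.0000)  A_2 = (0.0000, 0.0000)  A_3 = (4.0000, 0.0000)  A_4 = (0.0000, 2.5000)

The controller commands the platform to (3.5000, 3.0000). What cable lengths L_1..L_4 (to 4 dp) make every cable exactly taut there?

(4.0311, 4.6098, 3.0414, 3.5355)

L_1: Δ = A_1−P = (-3.5000, 2.0000) → ‖Δ‖ = √16.2500 = 4.0311
L_2: Δ = A_2−P = (-3.5000, -3.0000) → ‖Δ‖ = √21.2500 = 4.6098
L_3: Δ = A_3−P = (0.5000, -3.0000) → ‖Δ‖ = √9.2500 = 3.0414
L_4: Δ = A_4−P = (-3.5000, -0.5000) → ‖Δ‖ = √12.5000 = 3.5355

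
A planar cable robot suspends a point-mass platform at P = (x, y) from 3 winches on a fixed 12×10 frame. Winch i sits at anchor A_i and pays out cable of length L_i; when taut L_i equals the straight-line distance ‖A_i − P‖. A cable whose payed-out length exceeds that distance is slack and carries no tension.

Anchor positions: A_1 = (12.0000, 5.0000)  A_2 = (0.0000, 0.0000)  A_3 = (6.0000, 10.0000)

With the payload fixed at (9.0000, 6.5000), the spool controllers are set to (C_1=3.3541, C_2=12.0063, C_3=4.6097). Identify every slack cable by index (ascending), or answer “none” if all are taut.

i=1: geometric 3.3541 vs commanded 3.3541 ⇒ taut
i=2: geometric 11.1018 vs commanded 12.0063 ⇒ slack
i=3: geometric 4.6098 vs commanded 4.6097 ⇒ taut

2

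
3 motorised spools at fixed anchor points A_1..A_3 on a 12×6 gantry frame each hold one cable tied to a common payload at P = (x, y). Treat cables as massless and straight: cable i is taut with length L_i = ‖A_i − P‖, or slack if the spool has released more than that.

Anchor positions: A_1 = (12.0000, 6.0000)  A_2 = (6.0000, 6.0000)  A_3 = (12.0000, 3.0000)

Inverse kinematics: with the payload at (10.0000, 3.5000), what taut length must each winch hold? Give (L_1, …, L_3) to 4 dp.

cable 1: Δx=2.0000, Δy=2.5000; L_1 = √(Δx²+Δy²) = 3.2016
cable 2: Δx=-4.0000, Δy=2.5000; L_2 = √(Δx²+Δy²) = 4.7170
cable 3: Δx=2.0000, Δy=-0.5000; L_3 = √(Δx²+Δy²) = 2.0616

(3.2016, 4.7170, 2.0616)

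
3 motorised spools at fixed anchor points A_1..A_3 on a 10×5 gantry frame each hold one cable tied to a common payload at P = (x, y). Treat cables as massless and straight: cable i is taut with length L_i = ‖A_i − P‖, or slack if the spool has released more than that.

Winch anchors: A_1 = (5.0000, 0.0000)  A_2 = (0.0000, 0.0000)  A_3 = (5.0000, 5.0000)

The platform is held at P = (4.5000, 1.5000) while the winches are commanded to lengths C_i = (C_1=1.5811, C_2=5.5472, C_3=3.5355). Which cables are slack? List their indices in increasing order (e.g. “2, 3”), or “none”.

2

cable 1: √((0.5000)²+(-1.5000)²)=1.5811, C_1=1.5811: taut
cable 2: √((-4.5000)²+(-1.5000)²)=4.7434, C_2=5.5472: slack
cable 3: √((0.5000)²+(3.5000)²)=3.5355, C_3=3.5355: taut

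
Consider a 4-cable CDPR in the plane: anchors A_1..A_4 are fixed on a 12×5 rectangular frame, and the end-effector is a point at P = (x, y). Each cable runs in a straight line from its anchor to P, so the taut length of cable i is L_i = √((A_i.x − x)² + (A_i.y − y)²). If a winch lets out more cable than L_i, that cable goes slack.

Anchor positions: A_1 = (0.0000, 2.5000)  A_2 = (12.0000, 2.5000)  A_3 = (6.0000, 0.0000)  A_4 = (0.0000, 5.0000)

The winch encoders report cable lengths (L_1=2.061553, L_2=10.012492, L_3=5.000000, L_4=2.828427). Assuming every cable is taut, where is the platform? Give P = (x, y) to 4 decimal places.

(2.0000, 3.0000)

each cable: (A_i−P)·(A_i−P) = L_i²; let k_i = ‖A_i‖²−L_i²
k_1 = 0.0000+6.2500−4.2500 = 2.0000
row 1: -24.0000x + 0.0000y = -48.0000  (k_2=50.0000)
row 2: -12.0000x + 5.0000y = -9.0000  (k_3=11.0000)
row 3: 0.0000x − 5.0000y = -15.0000  (k_4=17.0000)
Cramer on rows 1–2 → x = 2.0000, y = 3.0000
check cable 4: ‖A_4−P‖² = 8.0000 ≈ L_4² = 8.0000 ✓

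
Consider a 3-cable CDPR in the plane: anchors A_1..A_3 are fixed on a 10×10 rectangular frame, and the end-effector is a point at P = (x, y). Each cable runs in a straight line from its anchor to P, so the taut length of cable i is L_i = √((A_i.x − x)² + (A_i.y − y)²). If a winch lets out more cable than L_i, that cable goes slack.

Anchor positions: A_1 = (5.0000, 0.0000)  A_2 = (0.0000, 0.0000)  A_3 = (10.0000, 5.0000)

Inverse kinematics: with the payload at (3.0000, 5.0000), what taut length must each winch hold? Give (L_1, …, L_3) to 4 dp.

cable 1: Δx=2.0000, Δy=-5.0000; L_1 = √(Δx²+Δy²) = 5.3852
cable 2: Δx=-3.0000, Δy=-5.0000; L_2 = √(Δx²+Δy²) = 5.8310
cable 3: Δx=7.0000, Δy=0.0000; L_3 = √(Δx²+Δy²) = 7.0000

(5.3852, 5.8310, 7.0000)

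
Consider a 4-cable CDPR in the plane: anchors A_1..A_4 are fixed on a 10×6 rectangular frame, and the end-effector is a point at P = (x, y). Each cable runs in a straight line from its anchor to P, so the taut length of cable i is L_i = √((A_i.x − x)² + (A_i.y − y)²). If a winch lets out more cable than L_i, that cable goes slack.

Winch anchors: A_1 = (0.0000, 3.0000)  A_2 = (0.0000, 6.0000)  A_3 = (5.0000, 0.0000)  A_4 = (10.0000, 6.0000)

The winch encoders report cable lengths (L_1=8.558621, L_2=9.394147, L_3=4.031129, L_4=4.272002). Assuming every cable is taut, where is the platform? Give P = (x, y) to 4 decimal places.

each cable: (A_i−P)·(A_i−P) = L_i²; let q_i = ‖A_i‖²−L_i²
q_1 = 0.0000+9.0000−73.2500 = -64.2500
row 1: 0.0000x − 6.0000y = -12.0000  (q_2=-52.2500)
row 2: -10.0000x + 6.0000y = -73.0000  (q_3=8.7500)
row 3: -20.0000x − 6.0000y = -182.0000  (q_4=117.7500)
Cramer on rows 1–2 → x = 8.5000, y = 2.0000
check cable 4: ‖A_4−P‖² = 18.2500 ≈ L_4² = 18.2500 ✓

(8.5000, 2.0000)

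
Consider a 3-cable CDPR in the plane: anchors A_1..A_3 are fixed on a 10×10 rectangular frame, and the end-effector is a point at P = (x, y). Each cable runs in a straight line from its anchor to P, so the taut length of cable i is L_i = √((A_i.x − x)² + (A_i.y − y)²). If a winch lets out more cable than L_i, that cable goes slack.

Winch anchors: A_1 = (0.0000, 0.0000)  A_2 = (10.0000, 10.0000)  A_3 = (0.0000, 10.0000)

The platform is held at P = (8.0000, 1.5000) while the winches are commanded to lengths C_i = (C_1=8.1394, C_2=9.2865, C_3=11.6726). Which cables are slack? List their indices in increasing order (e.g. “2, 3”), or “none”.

cable 1: √((-8.0000)²+(-1.5000)²)=8.1394, C_1=8.1394: taut
cable 2: √((2.0000)²+(8.5000)²)=8.7321, C_2=9.2865: slack
cable 3: √((-8.0000)²+(8.5000)²)=11.6726, C_3=11.6726: taut

2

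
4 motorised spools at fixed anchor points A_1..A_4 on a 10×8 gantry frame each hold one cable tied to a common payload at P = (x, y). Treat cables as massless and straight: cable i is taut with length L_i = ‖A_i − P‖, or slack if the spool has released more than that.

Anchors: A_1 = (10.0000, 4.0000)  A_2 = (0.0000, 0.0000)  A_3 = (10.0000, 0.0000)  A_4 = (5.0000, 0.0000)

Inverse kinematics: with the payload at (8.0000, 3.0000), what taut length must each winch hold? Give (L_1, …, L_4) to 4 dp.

(2.2361, 8.5440, 3.6056, 4.2426)

cable 1: Δx=2.0000, Δy=1.0000; L_1 = √(Δx²+Δy²) = 2.2361
cable 2: Δx=-8.0000, Δy=-3.0000; L_2 = √(Δx²+Δy²) = 8.5440
cable 3: Δx=2.0000, Δy=-3.0000; L_3 = √(Δx²+Δy²) = 3.6056
cable 4: Δx=-3.0000, Δy=-3.0000; L_4 = √(Δx²+Δy²) = 4.2426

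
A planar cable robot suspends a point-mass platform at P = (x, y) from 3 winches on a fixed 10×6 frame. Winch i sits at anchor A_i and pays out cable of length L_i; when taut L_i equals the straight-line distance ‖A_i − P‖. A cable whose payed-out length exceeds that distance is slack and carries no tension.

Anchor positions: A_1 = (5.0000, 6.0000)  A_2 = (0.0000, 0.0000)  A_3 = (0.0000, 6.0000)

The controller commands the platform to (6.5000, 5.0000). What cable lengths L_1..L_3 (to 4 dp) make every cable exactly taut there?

(1.8028, 8.2006, 6.5765)

L_1: Δ = A_1−P = (-1.5000, 1.0000) → ‖Δ‖ = √3.2500 = 1.8028
L_2: Δ = A_2−P = (-6.5000, -5.0000) → ‖Δ‖ = √67.2500 = 8.2006
L_3: Δ = A_3−P = (-6.5000, 1.0000) → ‖Δ‖ = √43.2500 = 6.5765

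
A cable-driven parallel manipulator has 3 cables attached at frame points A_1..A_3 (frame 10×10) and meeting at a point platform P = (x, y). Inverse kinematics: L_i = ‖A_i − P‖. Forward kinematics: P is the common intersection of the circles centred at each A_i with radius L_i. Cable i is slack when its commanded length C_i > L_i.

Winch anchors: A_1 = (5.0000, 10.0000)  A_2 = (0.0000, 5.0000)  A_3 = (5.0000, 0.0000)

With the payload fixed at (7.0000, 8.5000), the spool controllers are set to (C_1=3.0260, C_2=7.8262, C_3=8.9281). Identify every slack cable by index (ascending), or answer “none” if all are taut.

cable 1: L_1 = ‖A_1−P‖ = 2.5000;  C_1 = 3.0260 → slack
cable 2: L_2 = ‖A_2−P‖ = 7.8262;  C_2 = 7.8262 → taut
cable 3: L_3 = ‖A_3−P‖ = 8.7321;  C_3 = 8.9281 → slack

1, 3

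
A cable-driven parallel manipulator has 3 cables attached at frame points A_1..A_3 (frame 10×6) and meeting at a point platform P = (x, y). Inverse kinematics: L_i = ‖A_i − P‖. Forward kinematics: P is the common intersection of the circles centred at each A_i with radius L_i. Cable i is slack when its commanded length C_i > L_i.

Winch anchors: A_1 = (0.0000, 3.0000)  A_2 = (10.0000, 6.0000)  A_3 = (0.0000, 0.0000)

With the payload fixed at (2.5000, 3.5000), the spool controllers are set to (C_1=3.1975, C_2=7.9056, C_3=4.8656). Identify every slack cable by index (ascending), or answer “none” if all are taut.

cable 1: L_1 = ‖A_1−P‖ = 2.5495;  C_1 = 3.1975 → slack
cable 2: L_2 = ‖A_2−P‖ = 7.9057;  C_2 = 7.9056 → taut
cable 3: L_3 = ‖A_3−P‖ = 4.3012;  C_3 = 4.8656 → slack

1, 3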